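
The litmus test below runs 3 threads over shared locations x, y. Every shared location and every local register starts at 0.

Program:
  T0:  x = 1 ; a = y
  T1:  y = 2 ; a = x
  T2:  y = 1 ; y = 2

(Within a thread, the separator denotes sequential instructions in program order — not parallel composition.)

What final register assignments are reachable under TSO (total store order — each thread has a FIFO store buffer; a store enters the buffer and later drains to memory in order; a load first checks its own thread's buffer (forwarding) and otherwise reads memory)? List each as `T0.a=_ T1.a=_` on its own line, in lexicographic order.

outcome vector order: (T0.a,T1.a)
|TSO outcomes| = 6

T0.a=0 T1.a=0
T0.a=0 T1.a=1
T0.a=1 T1.a=0
T0.a=1 T1.a=1
T0.a=2 T1.a=0
T0.a=2 T1.a=1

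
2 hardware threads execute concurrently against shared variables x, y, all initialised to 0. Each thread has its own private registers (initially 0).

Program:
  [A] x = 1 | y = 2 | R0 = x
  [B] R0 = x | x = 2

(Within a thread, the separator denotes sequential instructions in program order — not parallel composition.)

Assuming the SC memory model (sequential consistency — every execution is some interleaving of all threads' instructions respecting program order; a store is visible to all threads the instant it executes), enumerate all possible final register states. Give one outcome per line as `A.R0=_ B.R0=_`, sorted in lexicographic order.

A.R0=1 B.R0=0
A.R0=1 B.R0=1
A.R0=2 B.R0=0
A.R0=2 B.R0=1

outcome vector order: (A.R0,B.R0)
|SC outcomes| = 4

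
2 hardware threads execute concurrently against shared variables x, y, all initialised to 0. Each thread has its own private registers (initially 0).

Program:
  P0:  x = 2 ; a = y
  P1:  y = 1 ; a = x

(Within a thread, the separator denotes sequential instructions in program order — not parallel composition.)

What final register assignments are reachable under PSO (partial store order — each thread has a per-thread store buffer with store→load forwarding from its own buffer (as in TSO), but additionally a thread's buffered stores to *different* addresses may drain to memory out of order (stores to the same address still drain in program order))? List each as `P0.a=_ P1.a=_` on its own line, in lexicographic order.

P0.a=0 P1.a=0
P0.a=0 P1.a=2
P0.a=1 P1.a=0
P0.a=1 P1.a=2

outcome vector order: (P0.a,P1.a)
|PSO outcomes| = 4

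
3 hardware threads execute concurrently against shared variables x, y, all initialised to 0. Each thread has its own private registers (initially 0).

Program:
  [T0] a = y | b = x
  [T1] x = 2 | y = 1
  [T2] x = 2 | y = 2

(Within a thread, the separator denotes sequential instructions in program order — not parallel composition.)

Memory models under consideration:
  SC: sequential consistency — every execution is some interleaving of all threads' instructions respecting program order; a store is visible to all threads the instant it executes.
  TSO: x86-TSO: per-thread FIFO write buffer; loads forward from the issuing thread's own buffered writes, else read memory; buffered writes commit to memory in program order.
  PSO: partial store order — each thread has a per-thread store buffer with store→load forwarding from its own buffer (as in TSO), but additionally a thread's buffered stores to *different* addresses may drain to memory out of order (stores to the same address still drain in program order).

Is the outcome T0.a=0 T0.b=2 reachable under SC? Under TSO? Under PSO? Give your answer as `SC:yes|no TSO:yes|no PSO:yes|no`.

outcome vector order: (T0.a,T0.b)
[SC] allowed = {(0,0); (0,2); (1,2); (2,2)}
[TSO] allowed = {(0,0); (0,2); (1,2); (2,2)}
[PSO] allowed = {(0,0); (0,2); (1,0); (1,2); (2,0); (2,2)}
target (0,2) ∈ {SC,TSO,PSO}

SC:yes TSO:yes PSO:yes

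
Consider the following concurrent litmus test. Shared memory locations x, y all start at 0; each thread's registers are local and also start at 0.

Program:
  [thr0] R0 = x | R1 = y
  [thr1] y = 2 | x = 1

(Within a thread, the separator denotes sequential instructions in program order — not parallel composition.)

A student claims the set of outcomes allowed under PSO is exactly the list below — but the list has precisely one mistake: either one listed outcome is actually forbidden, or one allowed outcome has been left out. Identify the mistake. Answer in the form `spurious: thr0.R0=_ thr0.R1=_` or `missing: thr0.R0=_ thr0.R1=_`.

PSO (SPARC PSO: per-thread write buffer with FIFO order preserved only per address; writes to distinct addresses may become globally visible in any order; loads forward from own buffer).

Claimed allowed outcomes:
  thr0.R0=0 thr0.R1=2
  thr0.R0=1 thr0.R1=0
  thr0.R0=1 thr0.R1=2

missing: thr0.R0=0 thr0.R1=0

outcome vector order: (thr0.R0,thr0.R1)
PSO: 4 outcomes — {(0,0); (0,2); (1,0); (1,2)}
PSO∖claimed = {(0,0)}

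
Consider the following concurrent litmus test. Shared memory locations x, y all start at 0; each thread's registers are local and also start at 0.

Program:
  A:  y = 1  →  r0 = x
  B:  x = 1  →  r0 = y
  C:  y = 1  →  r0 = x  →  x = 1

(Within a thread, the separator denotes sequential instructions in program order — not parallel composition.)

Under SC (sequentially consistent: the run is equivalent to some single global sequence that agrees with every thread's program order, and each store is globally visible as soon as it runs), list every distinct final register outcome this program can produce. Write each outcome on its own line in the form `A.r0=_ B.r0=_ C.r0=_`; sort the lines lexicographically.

outcome vector order: (A.r0,B.r0,C.r0)
|SC outcomes| = 5

A.r0=0 B.r0=1 C.r0=0
A.r0=0 B.r0=1 C.r0=1
A.r0=1 B.r0=0 C.r0=1
A.r0=1 B.r0=1 C.r0=0
A.r0=1 B.r0=1 C.r0=1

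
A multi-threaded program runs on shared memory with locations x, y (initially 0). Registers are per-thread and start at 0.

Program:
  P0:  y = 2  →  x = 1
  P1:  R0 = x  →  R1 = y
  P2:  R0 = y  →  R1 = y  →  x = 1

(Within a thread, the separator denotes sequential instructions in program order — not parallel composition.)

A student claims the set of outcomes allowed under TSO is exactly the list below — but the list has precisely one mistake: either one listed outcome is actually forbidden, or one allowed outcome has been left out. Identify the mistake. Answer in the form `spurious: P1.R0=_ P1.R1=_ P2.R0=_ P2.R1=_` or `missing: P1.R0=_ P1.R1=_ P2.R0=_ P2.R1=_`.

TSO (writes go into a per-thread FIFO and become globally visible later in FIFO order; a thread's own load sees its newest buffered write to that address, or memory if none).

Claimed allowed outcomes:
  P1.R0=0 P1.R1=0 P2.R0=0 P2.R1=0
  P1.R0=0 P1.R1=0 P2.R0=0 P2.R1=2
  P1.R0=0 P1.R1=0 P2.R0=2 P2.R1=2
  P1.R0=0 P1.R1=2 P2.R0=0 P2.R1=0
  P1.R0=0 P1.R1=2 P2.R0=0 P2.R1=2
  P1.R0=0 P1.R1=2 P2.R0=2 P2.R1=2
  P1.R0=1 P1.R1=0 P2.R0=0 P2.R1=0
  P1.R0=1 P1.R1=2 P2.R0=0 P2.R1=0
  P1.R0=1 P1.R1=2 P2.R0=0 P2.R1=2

outcome vector order: (P1.R0,P1.R1,P2.R0,P2.R1)
under TSO → (0,0,0,0); (0,0,0,2); (0,0,2,2); (0,2,0,0); (0,2,0,2); (0,2,2,2); (1,0,0,0); (1,2,0,0); (1,2,0,2); (1,2,2,2)
TSO∖claimed = {(1,2,2,2)}

missing: P1.R0=1 P1.R1=2 P2.R0=2 P2.R1=2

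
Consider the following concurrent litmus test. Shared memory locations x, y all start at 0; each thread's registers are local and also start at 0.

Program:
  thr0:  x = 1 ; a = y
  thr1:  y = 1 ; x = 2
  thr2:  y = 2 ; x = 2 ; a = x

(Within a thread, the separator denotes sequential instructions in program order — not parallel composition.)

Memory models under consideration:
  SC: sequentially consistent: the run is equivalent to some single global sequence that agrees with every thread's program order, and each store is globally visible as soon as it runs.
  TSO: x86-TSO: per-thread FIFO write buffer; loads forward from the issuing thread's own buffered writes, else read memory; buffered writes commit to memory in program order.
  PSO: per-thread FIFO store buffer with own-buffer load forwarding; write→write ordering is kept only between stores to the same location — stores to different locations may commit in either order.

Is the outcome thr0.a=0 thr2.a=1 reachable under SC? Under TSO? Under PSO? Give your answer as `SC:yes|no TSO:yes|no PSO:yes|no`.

outcome vector order: (thr0.a,thr2.a)
under SC → (0,2); (1,1); (1,2); (2,1); (2,2)
under TSO → (0,1); (0,2); (1,1); (1,2); (2,1); (2,2)
under PSO → (0,1); (0,2); (1,1); (1,2); (2,1); (2,2)
target (0,1) ∈ {TSO,PSO}

SC:no TSO:yes PSO:yes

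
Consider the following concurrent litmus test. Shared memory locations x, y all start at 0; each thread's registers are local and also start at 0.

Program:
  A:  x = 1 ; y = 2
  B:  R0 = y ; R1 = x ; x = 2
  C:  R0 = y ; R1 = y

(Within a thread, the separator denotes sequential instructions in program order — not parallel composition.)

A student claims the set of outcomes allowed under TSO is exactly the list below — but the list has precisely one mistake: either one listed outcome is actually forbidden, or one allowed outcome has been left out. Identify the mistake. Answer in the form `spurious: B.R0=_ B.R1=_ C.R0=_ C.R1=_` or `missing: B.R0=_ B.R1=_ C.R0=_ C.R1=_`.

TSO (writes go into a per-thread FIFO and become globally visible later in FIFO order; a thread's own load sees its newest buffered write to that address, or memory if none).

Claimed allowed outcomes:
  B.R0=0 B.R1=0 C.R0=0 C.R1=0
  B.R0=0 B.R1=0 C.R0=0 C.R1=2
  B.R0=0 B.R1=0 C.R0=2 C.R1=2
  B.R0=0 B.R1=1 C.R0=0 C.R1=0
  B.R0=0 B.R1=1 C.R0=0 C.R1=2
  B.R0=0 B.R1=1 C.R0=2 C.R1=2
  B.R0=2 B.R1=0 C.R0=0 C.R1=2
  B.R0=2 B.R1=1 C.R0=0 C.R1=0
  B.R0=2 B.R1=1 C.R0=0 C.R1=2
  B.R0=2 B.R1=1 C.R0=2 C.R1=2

outcome vector order: (B.R0,B.R1,C.R0,C.R1)
under TSO → <0 0 0 0> <0 0 0 2> <0 0 2 2> <0 1 0 0> <0 1 0 2> <0 1 2 2> <2 1 0 0> <2 1 0 2> <2 1 2 2>
claimed∖TSO = {<2 0 0 2>}

spurious: B.R0=2 B.R1=0 C.R0=0 C.R1=2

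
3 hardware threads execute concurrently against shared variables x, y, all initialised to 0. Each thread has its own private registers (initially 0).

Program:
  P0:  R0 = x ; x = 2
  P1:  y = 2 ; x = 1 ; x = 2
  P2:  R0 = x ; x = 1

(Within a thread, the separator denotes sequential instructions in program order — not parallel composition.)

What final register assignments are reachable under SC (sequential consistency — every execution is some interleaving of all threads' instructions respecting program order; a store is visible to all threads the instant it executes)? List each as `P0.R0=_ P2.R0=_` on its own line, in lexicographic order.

outcome vector order: (P0.R0,P2.R0)
|SC outcomes| = 9

P0.R0=0 P2.R0=0
P0.R0=0 P2.R0=1
P0.R0=0 P2.R0=2
P0.R0=1 P2.R0=0
P0.R0=1 P2.R0=1
P0.R0=1 P2.R0=2
P0.R0=2 P2.R0=0
P0.R0=2 P2.R0=1
P0.R0=2 P2.R0=2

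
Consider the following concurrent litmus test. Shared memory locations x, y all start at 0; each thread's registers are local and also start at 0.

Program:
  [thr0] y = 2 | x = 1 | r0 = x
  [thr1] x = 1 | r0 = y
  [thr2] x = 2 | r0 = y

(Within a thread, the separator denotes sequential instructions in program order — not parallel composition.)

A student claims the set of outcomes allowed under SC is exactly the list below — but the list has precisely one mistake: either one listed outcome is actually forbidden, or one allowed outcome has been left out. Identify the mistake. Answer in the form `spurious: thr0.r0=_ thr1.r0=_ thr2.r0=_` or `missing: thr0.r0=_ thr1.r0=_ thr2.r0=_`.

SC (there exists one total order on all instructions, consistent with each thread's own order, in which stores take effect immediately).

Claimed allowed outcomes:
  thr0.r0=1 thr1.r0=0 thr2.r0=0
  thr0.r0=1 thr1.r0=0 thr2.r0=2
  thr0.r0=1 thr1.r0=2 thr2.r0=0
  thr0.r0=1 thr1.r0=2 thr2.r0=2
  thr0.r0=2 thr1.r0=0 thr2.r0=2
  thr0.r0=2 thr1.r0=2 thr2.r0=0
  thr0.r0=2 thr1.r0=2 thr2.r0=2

spurious: thr0.r0=2 thr1.r0=2 thr2.r0=0

outcome vector order: (thr0.r0,thr1.r0,thr2.r0)
[SC] allowed = {100 102 120 122 202 222}
claimed∖SC = {220}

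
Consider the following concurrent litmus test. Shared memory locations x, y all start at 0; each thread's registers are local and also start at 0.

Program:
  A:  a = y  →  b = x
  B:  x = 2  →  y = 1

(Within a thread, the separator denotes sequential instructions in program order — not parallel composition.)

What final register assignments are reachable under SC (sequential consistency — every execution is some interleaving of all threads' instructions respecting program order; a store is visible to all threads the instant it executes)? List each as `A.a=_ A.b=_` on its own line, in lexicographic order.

A.a=0 A.b=0
A.a=0 A.b=2
A.a=1 A.b=2

outcome vector order: (A.a,A.b)
|SC outcomes| = 3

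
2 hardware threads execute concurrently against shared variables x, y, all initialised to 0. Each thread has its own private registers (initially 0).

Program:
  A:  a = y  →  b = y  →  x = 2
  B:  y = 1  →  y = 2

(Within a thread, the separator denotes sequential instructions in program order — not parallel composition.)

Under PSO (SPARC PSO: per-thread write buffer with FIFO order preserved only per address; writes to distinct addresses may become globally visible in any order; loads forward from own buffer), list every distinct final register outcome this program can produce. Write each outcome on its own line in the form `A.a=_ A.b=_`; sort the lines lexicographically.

outcome vector order: (A.a,A.b)
|PSO outcomes| = 6

A.a=0 A.b=0
A.a=0 A.b=1
A.a=0 A.b=2
A.a=1 A.b=1
A.a=1 A.b=2
A.a=2 A.b=2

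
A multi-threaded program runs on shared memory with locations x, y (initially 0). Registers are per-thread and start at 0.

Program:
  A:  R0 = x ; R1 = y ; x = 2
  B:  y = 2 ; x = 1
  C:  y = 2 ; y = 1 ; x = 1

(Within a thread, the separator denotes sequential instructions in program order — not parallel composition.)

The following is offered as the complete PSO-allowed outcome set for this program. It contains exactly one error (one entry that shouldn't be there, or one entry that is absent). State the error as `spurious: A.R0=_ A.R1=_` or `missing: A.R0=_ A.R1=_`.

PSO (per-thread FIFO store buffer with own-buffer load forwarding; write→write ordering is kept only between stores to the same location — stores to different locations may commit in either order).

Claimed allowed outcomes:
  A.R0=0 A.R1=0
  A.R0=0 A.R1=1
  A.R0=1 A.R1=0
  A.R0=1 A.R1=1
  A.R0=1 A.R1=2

missing: A.R0=0 A.R1=2

outcome vector order: (A.R0,A.R1)
under PSO → 0/0; 0/1; 0/2; 1/0; 1/1; 1/2
PSO∖claimed = {0/2}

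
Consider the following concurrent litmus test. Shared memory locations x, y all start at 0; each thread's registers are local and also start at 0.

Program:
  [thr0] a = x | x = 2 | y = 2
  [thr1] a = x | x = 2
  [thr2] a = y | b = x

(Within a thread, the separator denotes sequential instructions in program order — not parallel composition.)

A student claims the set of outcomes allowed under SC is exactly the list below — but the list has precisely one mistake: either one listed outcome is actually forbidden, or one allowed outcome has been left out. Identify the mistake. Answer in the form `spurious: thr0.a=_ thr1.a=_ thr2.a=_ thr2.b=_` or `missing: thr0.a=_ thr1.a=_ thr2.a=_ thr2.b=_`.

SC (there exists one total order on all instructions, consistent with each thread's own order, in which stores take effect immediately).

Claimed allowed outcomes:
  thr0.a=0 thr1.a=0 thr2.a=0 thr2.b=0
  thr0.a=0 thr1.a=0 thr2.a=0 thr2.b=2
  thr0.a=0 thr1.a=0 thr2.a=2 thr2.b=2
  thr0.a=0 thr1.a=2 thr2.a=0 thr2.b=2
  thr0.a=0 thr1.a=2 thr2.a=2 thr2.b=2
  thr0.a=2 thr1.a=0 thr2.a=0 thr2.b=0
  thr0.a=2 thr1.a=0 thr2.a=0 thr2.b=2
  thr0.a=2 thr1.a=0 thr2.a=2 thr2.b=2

outcome vector order: (thr0.a,thr1.a,thr2.a,thr2.b)
SC: 9 outcomes — {0/0/0/0 0/0/0/2 0/0/2/2 0/2/0/0 0/2/0/2 0/2/2/2 2/0/0/0 2/0/0/2 2/0/2/2}
SC∖claimed = {0/2/0/0}

missing: thr0.a=0 thr1.a=2 thr2.a=0 thr2.b=0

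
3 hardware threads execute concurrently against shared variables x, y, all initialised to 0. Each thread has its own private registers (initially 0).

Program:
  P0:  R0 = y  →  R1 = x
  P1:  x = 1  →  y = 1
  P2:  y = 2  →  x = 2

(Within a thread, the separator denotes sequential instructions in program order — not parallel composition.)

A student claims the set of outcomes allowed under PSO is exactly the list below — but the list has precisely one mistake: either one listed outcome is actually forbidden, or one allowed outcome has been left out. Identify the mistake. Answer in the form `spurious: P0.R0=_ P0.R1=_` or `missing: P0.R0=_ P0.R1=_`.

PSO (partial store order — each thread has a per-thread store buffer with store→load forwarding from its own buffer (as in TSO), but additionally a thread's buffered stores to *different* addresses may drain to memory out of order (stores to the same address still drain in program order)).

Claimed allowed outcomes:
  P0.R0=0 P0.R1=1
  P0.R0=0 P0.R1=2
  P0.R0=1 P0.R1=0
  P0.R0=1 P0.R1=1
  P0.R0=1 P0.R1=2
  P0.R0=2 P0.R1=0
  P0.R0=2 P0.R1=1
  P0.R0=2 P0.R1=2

outcome vector order: (P0.R0,P0.R1)
[PSO] allowed = {<0 0> <0 1> <0 2> <1 0> <1 1> <1 2> <2 0> <2 1> <2 2>}
PSO∖claimed = {<0 0>}

missing: P0.R0=0 P0.R1=0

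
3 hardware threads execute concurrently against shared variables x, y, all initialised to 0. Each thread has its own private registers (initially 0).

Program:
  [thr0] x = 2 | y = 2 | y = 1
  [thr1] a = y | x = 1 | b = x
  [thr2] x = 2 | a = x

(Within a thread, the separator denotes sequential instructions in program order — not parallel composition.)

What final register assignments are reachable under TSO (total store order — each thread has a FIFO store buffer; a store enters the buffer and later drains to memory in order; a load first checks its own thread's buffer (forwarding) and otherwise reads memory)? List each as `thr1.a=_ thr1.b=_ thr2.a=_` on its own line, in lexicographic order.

thr1.a=0 thr1.b=1 thr2.a=1
thr1.a=0 thr1.b=1 thr2.a=2
thr1.a=0 thr1.b=2 thr2.a=1
thr1.a=0 thr1.b=2 thr2.a=2
thr1.a=1 thr1.b=1 thr2.a=1
thr1.a=1 thr1.b=1 thr2.a=2
thr1.a=1 thr1.b=2 thr2.a=2
thr1.a=2 thr1.b=1 thr2.a=1
thr1.a=2 thr1.b=1 thr2.a=2
thr1.a=2 thr1.b=2 thr2.a=2

outcome vector order: (thr1.a,thr1.b,thr2.a)
|TSO outcomes| = 10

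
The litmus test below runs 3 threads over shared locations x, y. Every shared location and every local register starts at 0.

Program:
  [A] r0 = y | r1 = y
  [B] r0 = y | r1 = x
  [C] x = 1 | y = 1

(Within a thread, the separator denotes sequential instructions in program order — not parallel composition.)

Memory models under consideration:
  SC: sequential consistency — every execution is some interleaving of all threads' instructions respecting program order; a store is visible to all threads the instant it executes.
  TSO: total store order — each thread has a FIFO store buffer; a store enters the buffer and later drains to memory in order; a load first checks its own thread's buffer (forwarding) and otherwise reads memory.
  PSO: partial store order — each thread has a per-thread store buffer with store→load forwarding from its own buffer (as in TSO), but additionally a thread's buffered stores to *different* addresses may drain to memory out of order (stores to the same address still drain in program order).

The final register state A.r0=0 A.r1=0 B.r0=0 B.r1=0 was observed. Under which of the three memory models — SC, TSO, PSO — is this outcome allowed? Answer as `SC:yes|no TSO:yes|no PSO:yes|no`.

outcome vector order: (A.r0,A.r1,B.r0,B.r1)
SC (9): <0 0 0 0> <0 0 0 1> <0 0 1 1> <0 1 0 0> <0 1 0 1> <0 1 1 1> <1 1 0 0> <1 1 0 1> <1 1 1 1>
TSO (9): <0 0 0 0> <0 0 0 1> <0 0 1 1> <0 1 0 0> <0 1 0 1> <0 1 1 1> <1 1 0 0> <1 1 0 1> <1 1 1 1>
PSO (12): <0 0 0 0> <0 0 0 1> <0 0 1 0> <0 0 1 1> <0 1 0 0> <0 1 0 1> <0 1 1 0> <0 1 1 1> <1 1 0 0> <1 1 0 1> <1 1 1 0> <1 1 1 1>
target <0 0 0 0> ∈ {SC,TSO,PSO}

SC:yes TSO:yes PSO:yes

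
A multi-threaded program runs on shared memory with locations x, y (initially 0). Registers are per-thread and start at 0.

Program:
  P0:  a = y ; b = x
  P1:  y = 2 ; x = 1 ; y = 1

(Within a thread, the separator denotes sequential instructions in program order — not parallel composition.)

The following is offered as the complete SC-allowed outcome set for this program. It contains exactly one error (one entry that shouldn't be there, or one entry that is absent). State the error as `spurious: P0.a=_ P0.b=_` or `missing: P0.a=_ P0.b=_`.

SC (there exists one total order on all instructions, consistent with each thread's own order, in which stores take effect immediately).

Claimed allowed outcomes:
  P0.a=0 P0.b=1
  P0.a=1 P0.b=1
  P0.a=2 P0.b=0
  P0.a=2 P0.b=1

outcome vector order: (P0.a,P0.b)
SC: 5 outcomes — {<0 0>; <0 1>; <1 1>; <2 0>; <2 1>}
SC∖claimed = {<0 0>}

missing: P0.a=0 P0.b=0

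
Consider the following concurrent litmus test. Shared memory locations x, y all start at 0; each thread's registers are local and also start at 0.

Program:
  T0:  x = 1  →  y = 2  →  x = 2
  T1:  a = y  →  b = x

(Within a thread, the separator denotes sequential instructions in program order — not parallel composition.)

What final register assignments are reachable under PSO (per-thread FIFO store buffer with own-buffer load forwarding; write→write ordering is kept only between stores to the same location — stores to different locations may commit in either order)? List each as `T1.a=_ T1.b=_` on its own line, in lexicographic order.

outcome vector order: (T1.a,T1.b)
|PSO outcomes| = 6

T1.a=0 T1.b=0
T1.a=0 T1.b=1
T1.a=0 T1.b=2
T1.a=2 T1.b=0
T1.a=2 T1.b=1
T1.a=2 T1.b=2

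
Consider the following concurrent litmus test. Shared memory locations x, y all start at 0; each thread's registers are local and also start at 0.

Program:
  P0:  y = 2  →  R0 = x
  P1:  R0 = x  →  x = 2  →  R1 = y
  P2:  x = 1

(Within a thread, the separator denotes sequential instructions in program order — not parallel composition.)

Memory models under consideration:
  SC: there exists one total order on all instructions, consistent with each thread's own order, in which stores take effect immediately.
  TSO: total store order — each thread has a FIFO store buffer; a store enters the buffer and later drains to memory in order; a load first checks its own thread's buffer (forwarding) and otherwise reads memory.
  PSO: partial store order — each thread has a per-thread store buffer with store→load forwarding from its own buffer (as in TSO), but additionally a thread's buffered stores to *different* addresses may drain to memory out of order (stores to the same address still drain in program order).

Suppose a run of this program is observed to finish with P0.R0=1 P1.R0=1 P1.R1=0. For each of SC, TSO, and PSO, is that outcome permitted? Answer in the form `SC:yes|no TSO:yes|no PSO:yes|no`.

SC:no TSO:yes PSO:yes

outcome vector order: (P0.R0,P1.R0,P1.R1)
under SC → 002; 012; 100; 102; 112; 200; 202; 210; 212
under TSO → 000; 002; 010; 012; 100; 102; 110; 112; 200; 202; 210; 212
under PSO → 000; 002; 010; 012; 100; 102; 110; 112; 200; 202; 210; 212
target 110 ∈ {TSO,PSO}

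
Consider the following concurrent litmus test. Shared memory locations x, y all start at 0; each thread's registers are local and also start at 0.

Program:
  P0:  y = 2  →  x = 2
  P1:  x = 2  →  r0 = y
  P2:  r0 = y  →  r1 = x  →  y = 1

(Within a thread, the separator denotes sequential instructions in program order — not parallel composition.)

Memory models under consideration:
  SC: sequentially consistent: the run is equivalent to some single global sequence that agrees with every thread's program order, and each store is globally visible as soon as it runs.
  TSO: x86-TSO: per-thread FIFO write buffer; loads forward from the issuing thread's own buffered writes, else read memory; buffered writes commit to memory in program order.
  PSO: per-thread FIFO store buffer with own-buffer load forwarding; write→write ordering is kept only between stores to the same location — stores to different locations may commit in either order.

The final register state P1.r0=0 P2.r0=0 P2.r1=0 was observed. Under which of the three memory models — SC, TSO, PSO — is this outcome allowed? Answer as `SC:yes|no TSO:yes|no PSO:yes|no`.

SC:yes TSO:yes PSO:yes

outcome vector order: (P1.r0,P2.r0,P2.r1)
SC (11): <0 0 0> <0 0 2> <0 2 2> <1 0 0> <1 0 2> <1 2 0> <1 2 2> <2 0 0> <2 0 2> <2 2 0> <2 2 2>
TSO (12): <0 0 0> <0 0 2> <0 2 0> <0 2 2> <1 0 0> <1 0 2> <1 2 0> <1 2 2> <2 0 0> <2 0 2> <2 2 0> <2 2 2>
PSO (12): <0 0 0> <0 0 2> <0 2 0> <0 2 2> <1 0 0> <1 0 2> <1 2 0> <1 2 2> <2 0 0> <2 0 2> <2 2 0> <2 2 2>
target <0 0 0> ∈ {SC,TSO,PSO}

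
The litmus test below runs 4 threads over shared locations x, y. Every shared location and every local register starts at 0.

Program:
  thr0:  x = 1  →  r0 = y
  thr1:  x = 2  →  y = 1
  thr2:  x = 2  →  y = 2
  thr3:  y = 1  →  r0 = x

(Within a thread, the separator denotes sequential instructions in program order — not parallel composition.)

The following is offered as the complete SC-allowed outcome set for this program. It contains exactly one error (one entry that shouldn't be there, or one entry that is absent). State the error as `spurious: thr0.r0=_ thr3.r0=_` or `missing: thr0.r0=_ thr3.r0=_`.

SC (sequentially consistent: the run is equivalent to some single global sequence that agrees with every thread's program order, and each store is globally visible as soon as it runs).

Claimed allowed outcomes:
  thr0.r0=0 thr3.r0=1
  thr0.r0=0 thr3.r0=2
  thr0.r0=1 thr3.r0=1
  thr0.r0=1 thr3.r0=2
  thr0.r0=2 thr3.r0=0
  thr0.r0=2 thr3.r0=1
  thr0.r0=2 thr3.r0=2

outcome vector order: (thr0.r0,thr3.r0)
[SC] allowed = {0/1; 0/2; 1/0; 1/1; 1/2; 2/0; 2/1; 2/2}
SC∖claimed = {1/0}

missing: thr0.r0=1 thr3.r0=0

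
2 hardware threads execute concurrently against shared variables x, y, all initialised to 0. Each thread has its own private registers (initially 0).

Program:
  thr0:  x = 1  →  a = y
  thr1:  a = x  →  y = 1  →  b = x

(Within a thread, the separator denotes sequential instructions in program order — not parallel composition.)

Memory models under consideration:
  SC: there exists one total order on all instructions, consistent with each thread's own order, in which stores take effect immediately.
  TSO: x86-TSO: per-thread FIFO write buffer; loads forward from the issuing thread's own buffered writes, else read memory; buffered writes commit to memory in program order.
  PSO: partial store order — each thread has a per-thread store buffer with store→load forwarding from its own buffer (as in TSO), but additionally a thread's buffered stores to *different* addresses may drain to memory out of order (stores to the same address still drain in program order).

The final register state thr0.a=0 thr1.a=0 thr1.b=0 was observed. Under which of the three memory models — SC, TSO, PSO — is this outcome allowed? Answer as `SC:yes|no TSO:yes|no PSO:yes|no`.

outcome vector order: (thr0.a,thr1.a,thr1.b)
[SC] allowed = {001 011 100 101 111}
[TSO] allowed = {000 001 011 100 101 111}
[PSO] allowed = {000 001 011 100 101 111}
target 000 ∈ {TSO,PSO}

SC:no TSO:yes PSO:yes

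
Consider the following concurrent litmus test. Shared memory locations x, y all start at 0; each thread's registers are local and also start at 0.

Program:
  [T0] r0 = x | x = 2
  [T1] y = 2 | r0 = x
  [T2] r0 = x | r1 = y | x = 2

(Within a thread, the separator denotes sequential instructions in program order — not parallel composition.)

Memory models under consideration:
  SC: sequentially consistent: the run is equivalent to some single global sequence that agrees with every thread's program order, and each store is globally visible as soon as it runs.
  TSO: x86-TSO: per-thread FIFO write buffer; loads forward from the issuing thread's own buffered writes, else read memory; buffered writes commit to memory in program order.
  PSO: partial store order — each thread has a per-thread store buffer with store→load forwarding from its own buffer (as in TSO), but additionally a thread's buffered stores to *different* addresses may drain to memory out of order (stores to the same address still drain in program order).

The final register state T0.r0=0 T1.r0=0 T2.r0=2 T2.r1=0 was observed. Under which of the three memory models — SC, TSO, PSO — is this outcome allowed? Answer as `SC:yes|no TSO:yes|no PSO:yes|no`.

outcome vector order: (T0.r0,T1.r0,T2.r0,T2.r1)
[SC] allowed = {0000; 0002; 0022; 0200; 0202; 0220; 0222; 2000; 2002; 2200; 2202}
[TSO] allowed = {0000; 0002; 0020; 0022; 0200; 0202; 0220; 0222; 2000; 2002; 2200; 2202}
[PSO] allowed = {0000; 0002; 0020; 0022; 0200; 0202; 0220; 0222; 2000; 2002; 2200; 2202}
target 0020 ∈ {TSO,PSO}

SC:no TSO:yes PSO:yes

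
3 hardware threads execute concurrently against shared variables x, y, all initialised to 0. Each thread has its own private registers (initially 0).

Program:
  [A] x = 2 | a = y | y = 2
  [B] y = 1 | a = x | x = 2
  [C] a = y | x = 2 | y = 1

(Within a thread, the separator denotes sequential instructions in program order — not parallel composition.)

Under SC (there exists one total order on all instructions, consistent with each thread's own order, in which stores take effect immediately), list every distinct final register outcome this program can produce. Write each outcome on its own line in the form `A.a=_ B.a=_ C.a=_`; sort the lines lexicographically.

A.a=0 B.a=2 C.a=0
A.a=0 B.a=2 C.a=1
A.a=0 B.a=2 C.a=2
A.a=1 B.a=0 C.a=0
A.a=1 B.a=0 C.a=1
A.a=1 B.a=0 C.a=2
A.a=1 B.a=2 C.a=0
A.a=1 B.a=2 C.a=1
A.a=1 B.a=2 C.a=2

outcome vector order: (A.a,B.a,C.a)
|SC outcomes| = 9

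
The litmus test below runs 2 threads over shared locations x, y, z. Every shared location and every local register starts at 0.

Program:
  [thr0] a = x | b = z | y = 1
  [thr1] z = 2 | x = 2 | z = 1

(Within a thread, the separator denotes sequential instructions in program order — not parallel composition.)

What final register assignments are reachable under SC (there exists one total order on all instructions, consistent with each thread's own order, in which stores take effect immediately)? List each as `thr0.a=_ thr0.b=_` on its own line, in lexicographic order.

thr0.a=0 thr0.b=0
thr0.a=0 thr0.b=1
thr0.a=0 thr0.b=2
thr0.a=2 thr0.b=1
thr0.a=2 thr0.b=2

outcome vector order: (thr0.a,thr0.b)
|SC outcomes| = 5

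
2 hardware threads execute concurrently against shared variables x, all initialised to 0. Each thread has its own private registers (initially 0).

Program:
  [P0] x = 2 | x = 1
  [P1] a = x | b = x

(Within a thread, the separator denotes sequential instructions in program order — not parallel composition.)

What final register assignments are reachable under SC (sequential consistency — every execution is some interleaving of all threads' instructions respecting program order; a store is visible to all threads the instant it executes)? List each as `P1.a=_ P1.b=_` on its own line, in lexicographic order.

P1.a=0 P1.b=0
P1.a=0 P1.b=1
P1.a=0 P1.b=2
P1.a=1 P1.b=1
P1.a=2 P1.b=1
P1.a=2 P1.b=2

outcome vector order: (P1.a,P1.b)
|SC outcomes| = 6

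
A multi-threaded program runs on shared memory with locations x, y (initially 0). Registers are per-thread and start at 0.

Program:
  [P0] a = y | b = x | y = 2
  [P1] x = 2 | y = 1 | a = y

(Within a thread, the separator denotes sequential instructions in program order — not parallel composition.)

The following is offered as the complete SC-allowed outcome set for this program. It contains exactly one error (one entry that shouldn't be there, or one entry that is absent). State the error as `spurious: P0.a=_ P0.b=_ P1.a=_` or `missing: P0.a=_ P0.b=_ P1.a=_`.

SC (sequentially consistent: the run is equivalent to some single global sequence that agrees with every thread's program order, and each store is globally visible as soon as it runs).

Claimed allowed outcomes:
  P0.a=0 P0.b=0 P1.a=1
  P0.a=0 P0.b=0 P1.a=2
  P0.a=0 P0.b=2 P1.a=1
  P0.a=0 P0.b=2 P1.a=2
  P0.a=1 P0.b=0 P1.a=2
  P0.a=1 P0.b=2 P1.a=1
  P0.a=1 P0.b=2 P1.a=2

spurious: P0.a=1 P0.b=0 P1.a=2

outcome vector order: (P0.a,P0.b,P1.a)
SC (6): <0 0 1> <0 0 2> <0 2 1> <0 2 2> <1 2 1> <1 2 2>
claimed∖SC = {<1 0 2>}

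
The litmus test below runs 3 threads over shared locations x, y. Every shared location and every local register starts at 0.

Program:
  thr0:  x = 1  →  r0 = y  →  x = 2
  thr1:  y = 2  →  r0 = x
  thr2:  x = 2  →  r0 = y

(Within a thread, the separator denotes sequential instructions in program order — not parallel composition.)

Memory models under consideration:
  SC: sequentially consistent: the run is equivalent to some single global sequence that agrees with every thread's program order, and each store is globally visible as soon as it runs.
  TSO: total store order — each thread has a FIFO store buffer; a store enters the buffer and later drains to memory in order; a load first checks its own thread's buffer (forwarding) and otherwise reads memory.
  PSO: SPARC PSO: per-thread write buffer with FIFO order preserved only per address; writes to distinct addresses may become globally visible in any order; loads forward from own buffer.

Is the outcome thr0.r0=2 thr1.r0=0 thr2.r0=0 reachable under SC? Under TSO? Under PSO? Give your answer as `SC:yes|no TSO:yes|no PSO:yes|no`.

outcome vector order: (thr0.r0,thr1.r0,thr2.r0)
SC (9): 0/1/0 0/1/2 0/2/0 0/2/2 2/0/2 2/1/0 2/1/2 2/2/0 2/2/2
TSO (12): 0/0/0 0/0/2 0/1/0 0/1/2 0/2/0 0/2/2 2/0/0 2/0/2 2/1/0 2/1/2 2/2/0 2/2/2
PSO (12): 0/0/0 0/0/2 0/1/0 0/1/2 0/2/0 0/2/2 2/0/0 2/0/2 2/1/0 2/1/2 2/2/0 2/2/2
target 2/0/0 ∈ {TSO,PSO}

SC:no TSO:yes PSO:yes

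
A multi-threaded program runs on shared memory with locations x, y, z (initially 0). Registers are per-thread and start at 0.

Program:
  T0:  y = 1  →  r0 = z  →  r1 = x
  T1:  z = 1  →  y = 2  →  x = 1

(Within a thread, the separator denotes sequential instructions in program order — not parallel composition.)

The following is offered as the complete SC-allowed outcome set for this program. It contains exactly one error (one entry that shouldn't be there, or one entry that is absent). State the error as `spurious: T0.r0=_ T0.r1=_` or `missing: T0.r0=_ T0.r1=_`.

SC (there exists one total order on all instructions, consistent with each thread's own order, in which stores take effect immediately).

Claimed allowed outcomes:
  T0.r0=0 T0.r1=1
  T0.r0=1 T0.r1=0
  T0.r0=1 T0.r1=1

outcome vector order: (T0.r0,T0.r1)
SC: 4 outcomes — {00 01 10 11}
SC∖claimed = {00}

missing: T0.r0=0 T0.r1=0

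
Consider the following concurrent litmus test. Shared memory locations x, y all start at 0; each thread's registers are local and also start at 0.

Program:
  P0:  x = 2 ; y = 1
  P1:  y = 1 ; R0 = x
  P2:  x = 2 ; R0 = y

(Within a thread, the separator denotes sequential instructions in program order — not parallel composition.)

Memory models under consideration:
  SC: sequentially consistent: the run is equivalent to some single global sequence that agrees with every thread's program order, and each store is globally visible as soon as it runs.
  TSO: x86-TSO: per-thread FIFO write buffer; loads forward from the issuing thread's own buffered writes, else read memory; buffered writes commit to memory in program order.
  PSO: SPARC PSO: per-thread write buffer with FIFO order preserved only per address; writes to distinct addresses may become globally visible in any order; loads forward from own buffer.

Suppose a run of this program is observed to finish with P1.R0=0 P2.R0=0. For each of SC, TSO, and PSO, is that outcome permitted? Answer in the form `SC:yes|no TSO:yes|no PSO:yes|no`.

SC:no TSO:yes PSO:yes

outcome vector order: (P1.R0,P2.R0)
under SC → 0/1; 2/0; 2/1
under TSO → 0/0; 0/1; 2/0; 2/1
under PSO → 0/0; 0/1; 2/0; 2/1
target 0/0 ∈ {TSO,PSO}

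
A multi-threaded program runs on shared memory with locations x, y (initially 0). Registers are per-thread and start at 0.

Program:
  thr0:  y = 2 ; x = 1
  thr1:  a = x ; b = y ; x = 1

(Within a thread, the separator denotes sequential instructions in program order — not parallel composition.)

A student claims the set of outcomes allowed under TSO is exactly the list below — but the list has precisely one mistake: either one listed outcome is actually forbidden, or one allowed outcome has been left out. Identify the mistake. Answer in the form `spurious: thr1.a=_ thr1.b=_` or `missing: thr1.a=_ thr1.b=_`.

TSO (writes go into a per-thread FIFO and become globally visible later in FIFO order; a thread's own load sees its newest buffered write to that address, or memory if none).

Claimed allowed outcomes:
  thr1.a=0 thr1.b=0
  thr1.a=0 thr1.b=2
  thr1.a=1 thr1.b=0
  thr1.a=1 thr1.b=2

spurious: thr1.a=1 thr1.b=0

outcome vector order: (thr1.a,thr1.b)
[TSO] allowed = {0/0 0/2 1/2}
claimed∖TSO = {1/0}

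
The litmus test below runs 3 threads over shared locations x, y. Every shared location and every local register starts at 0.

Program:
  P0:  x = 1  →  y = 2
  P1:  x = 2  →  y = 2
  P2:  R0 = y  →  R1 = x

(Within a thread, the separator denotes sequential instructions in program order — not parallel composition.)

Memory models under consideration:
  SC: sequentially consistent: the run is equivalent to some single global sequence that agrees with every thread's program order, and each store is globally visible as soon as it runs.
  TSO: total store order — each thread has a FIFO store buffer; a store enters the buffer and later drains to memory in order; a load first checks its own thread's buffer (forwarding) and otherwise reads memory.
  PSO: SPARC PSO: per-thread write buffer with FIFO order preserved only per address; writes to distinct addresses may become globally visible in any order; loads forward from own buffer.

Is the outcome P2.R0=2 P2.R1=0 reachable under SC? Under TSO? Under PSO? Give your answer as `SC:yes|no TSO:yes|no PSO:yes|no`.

outcome vector order: (P2.R0,P2.R1)
under SC → 0/0; 0/1; 0/2; 2/1; 2/2
under TSO → 0/0; 0/1; 0/2; 2/1; 2/2
under PSO → 0/0; 0/1; 0/2; 2/0; 2/1; 2/2
target 2/0 ∈ {PSO}

SC:no TSO:no PSO:yes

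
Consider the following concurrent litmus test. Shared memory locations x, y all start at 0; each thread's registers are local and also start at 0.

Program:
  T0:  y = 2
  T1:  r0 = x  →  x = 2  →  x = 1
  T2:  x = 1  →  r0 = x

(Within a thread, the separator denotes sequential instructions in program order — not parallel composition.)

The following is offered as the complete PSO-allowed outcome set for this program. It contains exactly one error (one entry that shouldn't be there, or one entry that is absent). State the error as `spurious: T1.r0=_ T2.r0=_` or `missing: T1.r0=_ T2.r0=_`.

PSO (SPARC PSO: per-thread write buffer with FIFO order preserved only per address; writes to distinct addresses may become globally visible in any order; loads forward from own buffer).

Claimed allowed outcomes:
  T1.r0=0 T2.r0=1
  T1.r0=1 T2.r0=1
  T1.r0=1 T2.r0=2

missing: T1.r0=0 T2.r0=2

outcome vector order: (T1.r0,T2.r0)
PSO (4): 01; 02; 11; 12
PSO∖claimed = {02}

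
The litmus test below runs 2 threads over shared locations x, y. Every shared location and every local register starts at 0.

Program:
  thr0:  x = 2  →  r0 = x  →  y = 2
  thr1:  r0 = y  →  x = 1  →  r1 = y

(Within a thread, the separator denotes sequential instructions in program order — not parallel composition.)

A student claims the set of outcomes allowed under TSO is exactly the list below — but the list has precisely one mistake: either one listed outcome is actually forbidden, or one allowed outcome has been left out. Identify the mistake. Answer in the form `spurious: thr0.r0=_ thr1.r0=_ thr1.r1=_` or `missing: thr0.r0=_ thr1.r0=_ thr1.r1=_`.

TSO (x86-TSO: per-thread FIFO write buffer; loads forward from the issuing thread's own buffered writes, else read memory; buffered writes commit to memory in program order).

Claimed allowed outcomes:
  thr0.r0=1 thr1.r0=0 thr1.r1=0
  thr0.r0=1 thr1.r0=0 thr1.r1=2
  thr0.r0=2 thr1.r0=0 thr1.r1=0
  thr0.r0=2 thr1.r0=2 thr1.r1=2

missing: thr0.r0=2 thr1.r0=0 thr1.r1=2

outcome vector order: (thr0.r0,thr1.r0,thr1.r1)
TSO: 5 outcomes — {100, 102, 200, 202, 222}
TSO∖claimed = {202}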